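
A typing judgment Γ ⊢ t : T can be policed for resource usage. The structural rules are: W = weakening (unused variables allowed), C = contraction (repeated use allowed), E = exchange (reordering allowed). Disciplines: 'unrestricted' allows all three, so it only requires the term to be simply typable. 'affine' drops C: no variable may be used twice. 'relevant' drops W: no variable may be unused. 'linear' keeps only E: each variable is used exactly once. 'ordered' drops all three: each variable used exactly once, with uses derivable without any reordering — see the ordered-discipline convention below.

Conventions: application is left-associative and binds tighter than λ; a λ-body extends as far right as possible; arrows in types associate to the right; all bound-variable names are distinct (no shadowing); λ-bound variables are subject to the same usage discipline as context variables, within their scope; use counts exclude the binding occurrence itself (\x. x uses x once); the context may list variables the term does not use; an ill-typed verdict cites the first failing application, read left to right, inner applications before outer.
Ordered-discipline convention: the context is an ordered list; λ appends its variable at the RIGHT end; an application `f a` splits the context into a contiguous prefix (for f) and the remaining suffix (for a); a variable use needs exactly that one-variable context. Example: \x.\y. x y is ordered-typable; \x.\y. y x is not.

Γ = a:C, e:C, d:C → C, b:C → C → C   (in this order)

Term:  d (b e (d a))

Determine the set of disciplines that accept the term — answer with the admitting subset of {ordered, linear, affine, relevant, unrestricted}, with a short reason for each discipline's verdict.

admitting disciplines: relevant, unrestricted
use counts: a ×1; e ×1; d ×2; b ×1
uses in reading order: d, b, e, d, a
typing: well-typed — term : C
ordered ✗ (needs contraction — d ×2)
linear ✗ (needs contraction — d ×2)
affine ✗ (needs contraction — d ×2)
relevant ✓ (at least one use each (a, e, d, b))
unrestricted ✓ (simply typable at C; W, C, E all held)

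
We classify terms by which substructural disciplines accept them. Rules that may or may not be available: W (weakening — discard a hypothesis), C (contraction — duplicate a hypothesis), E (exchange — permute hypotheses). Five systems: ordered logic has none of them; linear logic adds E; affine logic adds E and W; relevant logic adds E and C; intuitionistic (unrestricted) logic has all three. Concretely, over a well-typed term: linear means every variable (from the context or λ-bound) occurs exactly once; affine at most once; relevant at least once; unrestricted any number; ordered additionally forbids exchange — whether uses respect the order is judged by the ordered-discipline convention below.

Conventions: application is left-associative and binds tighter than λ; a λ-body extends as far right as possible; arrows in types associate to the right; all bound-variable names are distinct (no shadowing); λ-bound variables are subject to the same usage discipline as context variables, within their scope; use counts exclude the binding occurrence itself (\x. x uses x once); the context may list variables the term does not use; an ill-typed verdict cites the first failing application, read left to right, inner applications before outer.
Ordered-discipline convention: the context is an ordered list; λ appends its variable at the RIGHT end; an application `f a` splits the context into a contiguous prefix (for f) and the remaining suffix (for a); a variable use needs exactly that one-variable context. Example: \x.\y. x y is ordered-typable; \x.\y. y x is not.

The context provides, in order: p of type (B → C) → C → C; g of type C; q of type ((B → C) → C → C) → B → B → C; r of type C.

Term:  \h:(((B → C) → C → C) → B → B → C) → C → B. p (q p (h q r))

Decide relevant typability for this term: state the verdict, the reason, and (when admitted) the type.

no — unused: g — weakening required
counts: p ×2; g ×0; q ×2; r ×1; h (bound) ×1
left-to-right use order: p, q, p, h, q, r
typing: well-typed — term : ((((B → C) → C → C) → B → B → C) → C → B) → C → C
summary: ordered ✗, linear ✗, affine ✗, relevant ✗, unrestricted ✓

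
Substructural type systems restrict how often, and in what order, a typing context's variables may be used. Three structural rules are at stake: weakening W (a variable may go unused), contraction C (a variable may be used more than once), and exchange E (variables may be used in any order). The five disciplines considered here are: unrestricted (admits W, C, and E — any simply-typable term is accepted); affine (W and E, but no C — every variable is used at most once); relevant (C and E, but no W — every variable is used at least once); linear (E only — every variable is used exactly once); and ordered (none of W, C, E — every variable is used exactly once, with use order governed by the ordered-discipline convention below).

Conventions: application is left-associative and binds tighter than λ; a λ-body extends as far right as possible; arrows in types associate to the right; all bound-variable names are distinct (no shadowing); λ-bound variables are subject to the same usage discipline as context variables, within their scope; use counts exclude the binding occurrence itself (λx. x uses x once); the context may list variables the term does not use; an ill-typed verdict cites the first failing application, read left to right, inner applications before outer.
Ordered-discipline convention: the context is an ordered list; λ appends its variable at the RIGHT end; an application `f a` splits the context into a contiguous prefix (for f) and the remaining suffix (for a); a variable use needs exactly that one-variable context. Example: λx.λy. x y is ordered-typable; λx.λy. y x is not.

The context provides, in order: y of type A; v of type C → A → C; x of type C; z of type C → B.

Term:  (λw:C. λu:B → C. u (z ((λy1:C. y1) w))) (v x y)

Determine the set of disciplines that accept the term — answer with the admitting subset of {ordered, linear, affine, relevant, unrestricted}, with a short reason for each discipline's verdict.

admitted by: linear, affine, relevant, unrestricted
counts: y: 1, v: 1, x: 1, z: 1, w (λ-bound): 1, u (λ-bound): 1, y1 (λ-bound): 1
order of uses: u, z, y1, w, v, x, y
typing: the term checks, with type (B → C) → C
ordered ✗ (use order u, z, y1, w, v, x, y needs exchange)
linear ✓ (y, v, x, z, w, u, y1: one use apiece)
affine ✓ (at most one use each (y, v, x, z, w, u, y1))
relevant ✓ (none of y, v, x, z, w, u, y1 goes unused)
unrestricted ✓ (simply typable at (B → C) → C; W, C, E all held)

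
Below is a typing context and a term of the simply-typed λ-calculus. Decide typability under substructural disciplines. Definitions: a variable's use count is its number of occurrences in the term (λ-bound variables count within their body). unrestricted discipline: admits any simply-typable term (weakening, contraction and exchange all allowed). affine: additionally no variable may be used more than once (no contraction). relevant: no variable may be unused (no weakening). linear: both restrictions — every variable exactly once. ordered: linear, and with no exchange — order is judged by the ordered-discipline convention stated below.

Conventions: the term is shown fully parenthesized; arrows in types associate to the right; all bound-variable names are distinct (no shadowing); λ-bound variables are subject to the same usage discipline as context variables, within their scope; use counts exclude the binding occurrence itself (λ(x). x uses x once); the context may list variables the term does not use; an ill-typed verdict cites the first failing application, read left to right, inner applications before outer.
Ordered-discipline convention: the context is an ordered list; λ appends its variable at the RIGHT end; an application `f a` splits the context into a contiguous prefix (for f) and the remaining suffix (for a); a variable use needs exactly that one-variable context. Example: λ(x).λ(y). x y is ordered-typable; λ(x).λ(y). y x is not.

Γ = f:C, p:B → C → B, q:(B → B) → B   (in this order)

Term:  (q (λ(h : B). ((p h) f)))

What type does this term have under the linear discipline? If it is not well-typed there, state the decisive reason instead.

term : B
counts: f=1, p=1, q=1, h (λ-bound)=1
left-to-right use order: q, p, h, f
typing: well-typed — term : B
per-discipline verdicts: ordered ✗ · linear ✓ · affine ✓ · relevant ✓ · unrestricted ✓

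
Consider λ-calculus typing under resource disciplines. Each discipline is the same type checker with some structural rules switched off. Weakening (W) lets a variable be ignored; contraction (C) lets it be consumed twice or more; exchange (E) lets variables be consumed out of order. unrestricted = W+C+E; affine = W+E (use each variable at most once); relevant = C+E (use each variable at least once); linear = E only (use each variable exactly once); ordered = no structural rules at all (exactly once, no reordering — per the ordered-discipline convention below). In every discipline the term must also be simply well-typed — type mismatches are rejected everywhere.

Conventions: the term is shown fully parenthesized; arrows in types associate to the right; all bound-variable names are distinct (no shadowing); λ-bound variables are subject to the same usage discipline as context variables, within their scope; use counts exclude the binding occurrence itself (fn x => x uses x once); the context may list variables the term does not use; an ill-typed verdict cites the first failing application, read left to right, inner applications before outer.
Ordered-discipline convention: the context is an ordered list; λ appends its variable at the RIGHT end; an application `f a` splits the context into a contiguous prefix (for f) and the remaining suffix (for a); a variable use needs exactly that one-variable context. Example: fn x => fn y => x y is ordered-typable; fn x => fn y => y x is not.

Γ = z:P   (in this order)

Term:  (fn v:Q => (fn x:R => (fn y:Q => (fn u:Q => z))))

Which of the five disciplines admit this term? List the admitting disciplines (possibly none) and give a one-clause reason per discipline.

admitted by: affine, unrestricted
variable uses: z: 1, v (bound): 0, x (bound): 0, y (bound): 0, u (bound): 0
left-to-right use order: z
typing: well-typed at Q → R → Q → Q → P
ordered: ✗, needs weakening: v, x, y, u unused
linear: ✗, needs weakening: v, x, y, u unused
affine: ✓, none of z, v, x, y, u used more than once
relevant: ✗, needs weakening: v, x, y, u unused
unrestricted: ✓, type-checks (Q → R → Q → Q → P) and nothing is barred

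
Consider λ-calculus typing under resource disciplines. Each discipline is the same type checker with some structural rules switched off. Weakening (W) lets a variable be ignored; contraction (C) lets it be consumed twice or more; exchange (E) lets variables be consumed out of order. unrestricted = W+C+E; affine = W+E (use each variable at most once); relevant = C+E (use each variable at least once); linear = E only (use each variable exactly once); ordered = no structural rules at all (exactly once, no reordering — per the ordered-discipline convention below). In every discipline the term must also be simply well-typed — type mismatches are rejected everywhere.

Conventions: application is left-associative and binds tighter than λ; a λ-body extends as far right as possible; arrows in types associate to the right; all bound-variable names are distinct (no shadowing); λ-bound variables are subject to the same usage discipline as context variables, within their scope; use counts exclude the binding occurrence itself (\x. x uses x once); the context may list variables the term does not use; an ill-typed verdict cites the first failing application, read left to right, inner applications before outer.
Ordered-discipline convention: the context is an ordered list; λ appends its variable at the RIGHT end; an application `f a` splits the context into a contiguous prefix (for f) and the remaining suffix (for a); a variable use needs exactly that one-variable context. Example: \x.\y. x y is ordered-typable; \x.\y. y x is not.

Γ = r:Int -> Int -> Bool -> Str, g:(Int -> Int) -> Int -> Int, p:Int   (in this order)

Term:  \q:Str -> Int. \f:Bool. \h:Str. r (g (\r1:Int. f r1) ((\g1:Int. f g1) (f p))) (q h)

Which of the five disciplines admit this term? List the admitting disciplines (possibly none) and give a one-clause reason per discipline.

admitting disciplines: none
counts: r ×1; g ×1; p ×1; q [bound] ×1; f [bound] ×3; h [bound] ×1; r1 [bound] ×1; g1 [bound] ×1
use order (left to right): r, g, f, r1, f, g1, f, p, q, h
typing: ill-typed: can't apply a value of type Bool
ordered: ✗, fails simple typing
linear: ✗, a type mismatch blocks all five
affine: ✗, the type mismatch rejects it
relevant: ✗, not simply typable
unrestricted: ✗, fails simple typing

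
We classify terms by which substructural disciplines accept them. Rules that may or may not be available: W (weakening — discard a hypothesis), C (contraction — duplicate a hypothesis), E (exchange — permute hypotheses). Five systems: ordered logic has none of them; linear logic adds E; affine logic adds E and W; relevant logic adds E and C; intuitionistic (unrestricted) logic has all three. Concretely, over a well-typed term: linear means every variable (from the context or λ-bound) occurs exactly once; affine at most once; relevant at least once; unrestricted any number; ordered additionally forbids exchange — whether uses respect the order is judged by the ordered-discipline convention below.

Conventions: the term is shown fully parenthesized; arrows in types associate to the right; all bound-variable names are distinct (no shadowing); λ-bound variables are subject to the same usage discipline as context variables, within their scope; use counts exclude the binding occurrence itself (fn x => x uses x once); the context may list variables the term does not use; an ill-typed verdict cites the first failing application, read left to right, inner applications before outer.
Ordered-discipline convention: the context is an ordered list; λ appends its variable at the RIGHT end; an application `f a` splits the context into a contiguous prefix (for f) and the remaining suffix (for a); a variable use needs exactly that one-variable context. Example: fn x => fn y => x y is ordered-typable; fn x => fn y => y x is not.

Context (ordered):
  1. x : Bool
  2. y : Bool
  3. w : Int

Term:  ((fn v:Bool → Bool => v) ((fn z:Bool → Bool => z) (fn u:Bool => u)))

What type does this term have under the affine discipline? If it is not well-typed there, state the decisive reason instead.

term : Bool → Bool
variable uses: x ×0, y ×0, w ×0, v [bound] ×1, z [bound] ×1, u [bound] ×1
order of uses: v, z, u
typing: the term checks, with type Bool → Bool
summary: ordered ✗ | linear ✗ | affine ✓ | relevant ✗ | unrestricted ✓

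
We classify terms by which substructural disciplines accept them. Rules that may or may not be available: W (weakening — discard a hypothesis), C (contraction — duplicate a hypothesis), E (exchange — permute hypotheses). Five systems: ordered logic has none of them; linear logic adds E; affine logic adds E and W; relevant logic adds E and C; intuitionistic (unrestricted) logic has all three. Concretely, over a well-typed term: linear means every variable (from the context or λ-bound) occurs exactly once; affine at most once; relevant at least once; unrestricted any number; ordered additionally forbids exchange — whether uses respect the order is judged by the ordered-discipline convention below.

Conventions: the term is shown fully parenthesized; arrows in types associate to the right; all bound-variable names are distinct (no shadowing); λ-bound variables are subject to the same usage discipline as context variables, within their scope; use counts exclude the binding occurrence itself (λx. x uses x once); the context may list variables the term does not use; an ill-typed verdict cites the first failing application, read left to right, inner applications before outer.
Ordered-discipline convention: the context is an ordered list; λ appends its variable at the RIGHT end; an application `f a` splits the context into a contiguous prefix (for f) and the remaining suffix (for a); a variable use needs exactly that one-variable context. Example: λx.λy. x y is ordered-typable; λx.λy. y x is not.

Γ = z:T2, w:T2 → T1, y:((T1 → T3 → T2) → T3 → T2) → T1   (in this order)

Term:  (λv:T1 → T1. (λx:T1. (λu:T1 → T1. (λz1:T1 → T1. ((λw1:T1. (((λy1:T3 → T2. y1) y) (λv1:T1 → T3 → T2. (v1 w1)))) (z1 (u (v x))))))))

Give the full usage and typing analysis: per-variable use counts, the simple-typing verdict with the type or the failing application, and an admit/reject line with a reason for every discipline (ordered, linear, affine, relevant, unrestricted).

variable uses: z: 0×; w: 0×; y: 1×; v (bound): 1×; x (bound): 1×; u (bound): 1×; z1 (bound): 1×; w1 (bound): 1×; y1 (bound): 1×; v1 (bound): 1×
left-to-right use order: y1, y, v1, w1, z1, u, v, x
typing: ill-typed: argument of type ((T1 → T3 → T2) → T3 → T2) → T1 where T3 → T2 is required
ordered: ✗ — fails simple typing
linear: ✗ — a type mismatch blocks all five
affine: ✗ — the type mismatch rejects it
relevant: ✗ — not simply typable
unrestricted: ✗ — fails simple typing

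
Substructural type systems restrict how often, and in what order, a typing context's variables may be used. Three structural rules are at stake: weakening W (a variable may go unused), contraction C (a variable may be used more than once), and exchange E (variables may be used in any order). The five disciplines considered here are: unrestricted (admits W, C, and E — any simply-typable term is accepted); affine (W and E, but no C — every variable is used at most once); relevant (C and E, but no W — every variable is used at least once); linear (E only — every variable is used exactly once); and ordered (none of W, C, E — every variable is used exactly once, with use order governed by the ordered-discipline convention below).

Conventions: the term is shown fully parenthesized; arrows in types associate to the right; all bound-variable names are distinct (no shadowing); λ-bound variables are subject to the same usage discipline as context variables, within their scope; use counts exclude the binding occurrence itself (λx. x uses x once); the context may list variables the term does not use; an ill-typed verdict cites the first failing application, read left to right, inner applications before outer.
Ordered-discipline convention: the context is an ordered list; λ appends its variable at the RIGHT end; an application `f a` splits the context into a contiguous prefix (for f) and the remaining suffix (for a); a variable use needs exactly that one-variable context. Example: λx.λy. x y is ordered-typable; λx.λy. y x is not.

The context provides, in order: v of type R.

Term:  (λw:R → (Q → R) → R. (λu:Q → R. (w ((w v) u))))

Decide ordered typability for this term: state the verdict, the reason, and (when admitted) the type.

no — needs contraction — w ×2
use counts: v ×1; w (bound) ×2; u (bound) ×1
order of uses: w, w, v, u
typing: ✓ — (R → (Q → R) → R) → (Q → R) → (Q → R) → R
all disciplines: ordered ✗ | linear ✗ | affine ✗ | relevant ✓ | unrestricted ✓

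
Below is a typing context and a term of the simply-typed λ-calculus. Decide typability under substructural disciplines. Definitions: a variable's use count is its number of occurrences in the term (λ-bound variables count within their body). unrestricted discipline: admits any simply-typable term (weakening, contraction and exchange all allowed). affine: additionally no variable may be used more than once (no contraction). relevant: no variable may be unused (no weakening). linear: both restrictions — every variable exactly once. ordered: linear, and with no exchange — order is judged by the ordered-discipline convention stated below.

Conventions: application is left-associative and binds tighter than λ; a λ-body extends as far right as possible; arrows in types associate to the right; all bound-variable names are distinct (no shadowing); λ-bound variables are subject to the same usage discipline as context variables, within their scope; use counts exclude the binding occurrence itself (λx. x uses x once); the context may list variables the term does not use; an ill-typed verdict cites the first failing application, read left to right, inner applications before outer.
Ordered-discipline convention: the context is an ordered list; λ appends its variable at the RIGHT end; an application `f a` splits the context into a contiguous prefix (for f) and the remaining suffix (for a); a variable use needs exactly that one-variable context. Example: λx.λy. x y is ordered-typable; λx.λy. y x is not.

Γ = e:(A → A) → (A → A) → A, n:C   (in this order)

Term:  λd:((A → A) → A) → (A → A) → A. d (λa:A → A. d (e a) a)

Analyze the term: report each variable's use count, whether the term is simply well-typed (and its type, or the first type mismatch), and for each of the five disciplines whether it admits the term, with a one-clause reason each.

use counts: e=1; n=0; d [bound]=2; a [bound]=2
uses in reading order: d, d, e, a, a
typing: the term checks, with type (((A → A) → A) → (A → A) → A) → (A → A) → A
ordered ✗ (needs contraction — d ×2, a ×2; unused: n — weakening required)
linear ✗ (needs contraction — d ×2, a ×2; unused: n — weakening required)
affine ✗ (needs contraction — d ×2, a ×2)
relevant ✗ (unused: n — weakening required)
unrestricted ✓ (typability at (((A → A) → A) → (A → A) → A) → (A → A) → A is all that's needed)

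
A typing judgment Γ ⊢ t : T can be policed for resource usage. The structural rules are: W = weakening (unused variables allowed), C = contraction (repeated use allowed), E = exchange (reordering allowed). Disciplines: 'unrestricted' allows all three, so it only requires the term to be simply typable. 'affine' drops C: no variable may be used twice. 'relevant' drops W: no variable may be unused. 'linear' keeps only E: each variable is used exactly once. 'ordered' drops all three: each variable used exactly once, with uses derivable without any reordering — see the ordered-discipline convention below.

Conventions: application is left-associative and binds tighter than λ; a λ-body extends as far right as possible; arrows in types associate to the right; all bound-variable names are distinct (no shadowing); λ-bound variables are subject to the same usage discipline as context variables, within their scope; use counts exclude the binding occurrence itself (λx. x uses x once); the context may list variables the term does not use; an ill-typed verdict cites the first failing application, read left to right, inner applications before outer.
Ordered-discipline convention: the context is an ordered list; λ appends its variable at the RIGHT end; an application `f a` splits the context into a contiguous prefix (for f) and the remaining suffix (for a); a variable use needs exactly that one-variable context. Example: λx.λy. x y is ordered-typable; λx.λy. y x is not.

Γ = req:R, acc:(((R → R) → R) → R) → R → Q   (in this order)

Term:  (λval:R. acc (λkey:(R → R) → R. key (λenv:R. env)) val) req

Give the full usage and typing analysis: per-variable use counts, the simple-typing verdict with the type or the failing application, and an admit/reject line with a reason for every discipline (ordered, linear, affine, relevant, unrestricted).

usage: req: 1×, acc: 1×, val (bound): 1×, key (bound): 1×, env (bound): 1×
order of uses: acc, key, env, val, req
typing: well-typed — term : Q
ordered ✗ (use order acc, key, env, val, req needs exchange)
linear ✓ (req, acc, val, key, env: one use apiece)
affine ✓ (none of req, acc, val, key, env used more than once)
relevant ✓ (every one of req, acc, val, key, env appears)
unrestricted ✓ (well-typed at Q; no restrictions here)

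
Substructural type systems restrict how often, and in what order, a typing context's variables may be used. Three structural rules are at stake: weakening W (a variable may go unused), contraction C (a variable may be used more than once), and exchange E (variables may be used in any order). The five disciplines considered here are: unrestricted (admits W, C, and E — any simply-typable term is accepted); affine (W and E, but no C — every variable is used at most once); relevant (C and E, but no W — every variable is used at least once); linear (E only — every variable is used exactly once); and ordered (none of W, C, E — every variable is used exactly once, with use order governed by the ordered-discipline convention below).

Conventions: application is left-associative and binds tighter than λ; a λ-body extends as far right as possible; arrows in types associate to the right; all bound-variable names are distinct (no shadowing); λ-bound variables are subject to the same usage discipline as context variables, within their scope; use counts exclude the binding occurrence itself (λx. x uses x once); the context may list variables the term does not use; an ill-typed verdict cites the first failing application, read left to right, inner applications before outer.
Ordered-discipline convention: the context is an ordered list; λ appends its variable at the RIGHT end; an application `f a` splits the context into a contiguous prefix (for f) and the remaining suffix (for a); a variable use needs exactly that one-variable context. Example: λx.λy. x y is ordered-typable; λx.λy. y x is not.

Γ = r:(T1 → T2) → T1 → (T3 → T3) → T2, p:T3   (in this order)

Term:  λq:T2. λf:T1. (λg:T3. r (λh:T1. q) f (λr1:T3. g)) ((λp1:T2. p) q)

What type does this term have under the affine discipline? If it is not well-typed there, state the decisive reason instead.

not well-typed under affine — needs contraction — q ×2
variable uses: r: 1; p: 1; q [bound]: 2; f [bound]: 1; g [bound]: 1; h [bound]: 0; r1 [bound]: 0; p1 [bound]: 0
use order (left to right): r, q, f, g, p, q
typing: ✓ — T2 → T1 → T2
per-discipline verdicts: ordered ✗; linear ✗; affine ✗; relevant ✗; unrestricted ✓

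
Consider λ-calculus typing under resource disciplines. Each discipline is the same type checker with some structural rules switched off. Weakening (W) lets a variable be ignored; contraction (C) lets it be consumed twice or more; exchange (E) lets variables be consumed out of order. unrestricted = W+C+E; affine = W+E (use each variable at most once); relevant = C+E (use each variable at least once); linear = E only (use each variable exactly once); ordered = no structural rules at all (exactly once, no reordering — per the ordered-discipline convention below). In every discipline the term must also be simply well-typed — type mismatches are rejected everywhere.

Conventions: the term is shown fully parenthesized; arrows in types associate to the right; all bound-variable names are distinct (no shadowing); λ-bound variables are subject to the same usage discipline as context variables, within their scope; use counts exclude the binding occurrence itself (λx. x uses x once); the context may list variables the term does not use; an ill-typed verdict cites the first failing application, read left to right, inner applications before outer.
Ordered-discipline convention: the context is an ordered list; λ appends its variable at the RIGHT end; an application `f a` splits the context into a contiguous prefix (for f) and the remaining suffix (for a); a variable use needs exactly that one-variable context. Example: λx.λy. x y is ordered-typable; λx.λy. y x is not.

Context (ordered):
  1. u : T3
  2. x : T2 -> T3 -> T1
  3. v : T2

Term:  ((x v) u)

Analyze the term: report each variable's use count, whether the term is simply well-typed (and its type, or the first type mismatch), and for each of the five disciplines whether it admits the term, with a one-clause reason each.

use counts: u=1, x=1, v=1
left-to-right use order: x, v, u
typing: well-typed at T1
ordered ✗ (no contiguous prefix/suffix split fits x, v, u)
linear ✓ (each of u, x, v used exactly once)
affine ✓ (u, x, v: no repeats, contraction unneeded)
relevant ✓ (none of u, x, v goes unused)
unrestricted ✓ (typability at T1 is all that's needed)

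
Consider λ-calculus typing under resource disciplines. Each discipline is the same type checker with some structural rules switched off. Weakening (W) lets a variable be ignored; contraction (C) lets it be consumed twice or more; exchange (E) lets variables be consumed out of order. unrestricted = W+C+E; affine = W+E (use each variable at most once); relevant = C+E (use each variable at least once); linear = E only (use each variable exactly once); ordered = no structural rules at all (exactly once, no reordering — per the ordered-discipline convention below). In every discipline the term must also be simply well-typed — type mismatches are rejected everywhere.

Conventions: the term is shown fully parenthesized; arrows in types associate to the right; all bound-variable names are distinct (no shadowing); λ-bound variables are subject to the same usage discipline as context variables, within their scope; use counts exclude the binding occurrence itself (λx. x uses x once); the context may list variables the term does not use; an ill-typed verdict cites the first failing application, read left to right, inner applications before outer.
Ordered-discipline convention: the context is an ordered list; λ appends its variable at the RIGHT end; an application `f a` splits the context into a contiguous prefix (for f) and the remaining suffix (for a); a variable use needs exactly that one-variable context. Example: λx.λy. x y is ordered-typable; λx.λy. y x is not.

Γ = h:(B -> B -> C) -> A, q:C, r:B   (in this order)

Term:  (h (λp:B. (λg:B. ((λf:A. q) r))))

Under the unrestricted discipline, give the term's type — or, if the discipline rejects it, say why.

not well-typed under unrestricted — fails simple typing
use counts: h=1, q=1, r=1, p [bound]=0, g [bound]=0, f [bound]=0
order of uses: h, q, r
typing: ill-typed: a function awaiting A gets B
all disciplines: ordered ✗ · linear ✗ · affine ✗ · relevant ✗ · unrestricted ✗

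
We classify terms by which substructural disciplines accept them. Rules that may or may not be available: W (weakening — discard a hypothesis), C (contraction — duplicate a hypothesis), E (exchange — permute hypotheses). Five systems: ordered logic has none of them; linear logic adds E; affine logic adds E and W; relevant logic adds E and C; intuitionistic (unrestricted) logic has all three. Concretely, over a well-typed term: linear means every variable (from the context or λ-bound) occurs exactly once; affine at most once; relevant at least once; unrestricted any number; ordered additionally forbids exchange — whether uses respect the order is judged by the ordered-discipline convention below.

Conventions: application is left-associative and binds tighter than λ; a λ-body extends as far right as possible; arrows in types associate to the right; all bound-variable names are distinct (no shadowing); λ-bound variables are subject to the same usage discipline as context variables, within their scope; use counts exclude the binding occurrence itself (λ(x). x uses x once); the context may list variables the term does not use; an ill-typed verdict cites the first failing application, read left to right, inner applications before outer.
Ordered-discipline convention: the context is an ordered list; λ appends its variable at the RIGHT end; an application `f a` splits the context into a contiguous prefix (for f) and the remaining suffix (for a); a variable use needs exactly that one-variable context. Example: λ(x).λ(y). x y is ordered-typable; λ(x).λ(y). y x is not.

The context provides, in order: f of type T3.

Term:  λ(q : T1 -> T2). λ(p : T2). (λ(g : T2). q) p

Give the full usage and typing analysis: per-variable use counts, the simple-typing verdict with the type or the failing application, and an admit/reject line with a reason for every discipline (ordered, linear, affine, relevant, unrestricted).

variable uses: f: 0×; q [bound]: 1×; p [bound]: 1×; g [bound]: 0×
left-to-right use order: q, p
typing: the term checks, with type (T1 -> T2) -> T2 -> T1 -> T2
ordered: ✗ — f, g never used (weakening)
linear: ✗ — f, g never used (weakening)
affine: ✓ — at most one use each (f, q, p, g)
relevant: ✗ — f, g never used (weakening)
unrestricted: ✓ — type-checks ((T1 -> T2) -> T2 -> T1 -> T2) and nothing is barred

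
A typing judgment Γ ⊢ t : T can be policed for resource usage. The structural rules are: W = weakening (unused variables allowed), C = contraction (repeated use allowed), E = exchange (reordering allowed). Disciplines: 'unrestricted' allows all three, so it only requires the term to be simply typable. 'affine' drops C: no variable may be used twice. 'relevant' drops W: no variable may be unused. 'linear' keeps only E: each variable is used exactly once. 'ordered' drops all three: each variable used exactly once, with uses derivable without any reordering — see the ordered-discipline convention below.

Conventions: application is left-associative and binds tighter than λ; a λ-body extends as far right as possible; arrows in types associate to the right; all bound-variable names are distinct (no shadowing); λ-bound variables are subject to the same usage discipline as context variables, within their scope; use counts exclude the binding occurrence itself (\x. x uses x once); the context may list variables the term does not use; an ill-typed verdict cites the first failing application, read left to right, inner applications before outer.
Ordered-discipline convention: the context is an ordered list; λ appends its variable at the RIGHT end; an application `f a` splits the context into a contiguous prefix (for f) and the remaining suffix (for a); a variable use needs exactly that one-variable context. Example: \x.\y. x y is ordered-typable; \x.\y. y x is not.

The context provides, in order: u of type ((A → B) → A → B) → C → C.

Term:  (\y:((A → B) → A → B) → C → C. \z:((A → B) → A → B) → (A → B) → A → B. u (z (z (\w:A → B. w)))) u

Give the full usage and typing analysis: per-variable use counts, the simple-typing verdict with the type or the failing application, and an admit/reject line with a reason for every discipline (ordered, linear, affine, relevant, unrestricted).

use counts: u: 2, y [bound]: 0, z [bound]: 2, w [bound]: 1
use order (left to right): u, z, z, w, u
typing: the term checks, with type (((A → B) → A → B) → (A → B) → A → B) → C → C
ordered: ✗, repeated use of u ×2, z ×2; unused: y — weakening required
linear: ✗, repeated use of u ×2, z ×2; unused: y — weakening required
affine: ✗, repeated use of u ×2, z ×2
relevant: ✗, unused: y — weakening required
unrestricted: ✓, well-typed at (((A → B) → A → B) → (A → B) → A → B) → C → C; no restrictions here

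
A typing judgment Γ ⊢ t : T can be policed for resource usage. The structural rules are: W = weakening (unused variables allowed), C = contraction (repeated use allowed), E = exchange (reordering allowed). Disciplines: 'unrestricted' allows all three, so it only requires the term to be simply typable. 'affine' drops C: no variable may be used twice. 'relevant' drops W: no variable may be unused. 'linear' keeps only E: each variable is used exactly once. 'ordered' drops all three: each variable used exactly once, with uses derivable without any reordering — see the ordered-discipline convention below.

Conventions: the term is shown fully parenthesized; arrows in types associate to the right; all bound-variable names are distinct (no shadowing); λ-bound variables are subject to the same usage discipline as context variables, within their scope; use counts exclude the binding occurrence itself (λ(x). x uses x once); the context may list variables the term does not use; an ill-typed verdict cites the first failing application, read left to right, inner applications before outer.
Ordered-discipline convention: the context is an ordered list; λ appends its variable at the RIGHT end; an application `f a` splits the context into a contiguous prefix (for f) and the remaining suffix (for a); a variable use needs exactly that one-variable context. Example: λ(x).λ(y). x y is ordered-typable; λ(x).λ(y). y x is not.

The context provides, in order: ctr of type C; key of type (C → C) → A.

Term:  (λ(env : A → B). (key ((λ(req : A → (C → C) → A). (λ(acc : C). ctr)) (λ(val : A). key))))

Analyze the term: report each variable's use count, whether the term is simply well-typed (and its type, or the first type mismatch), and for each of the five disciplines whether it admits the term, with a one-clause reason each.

variable uses: ctr ×1, key ×2, env [bound] ×0, req [bound] ×0, acc [bound] ×0, val [bound] ×0
use order (left to right): key, ctr, key
typing: the term checks, with type (A → B) → A
ordered: ✗ — key ×2 used more than once (contraction); env, req, acc, val never used (weakening)
linear: ✗ — key ×2 used more than once (contraction); env, req, acc, val never used (weakening)
affine: ✗ — key ×2 used more than once (contraction)
relevant: ✗ — env, req, acc, val never used (weakening)
unrestricted: ✓ — well-typed at (A → B) → A; no restrictions here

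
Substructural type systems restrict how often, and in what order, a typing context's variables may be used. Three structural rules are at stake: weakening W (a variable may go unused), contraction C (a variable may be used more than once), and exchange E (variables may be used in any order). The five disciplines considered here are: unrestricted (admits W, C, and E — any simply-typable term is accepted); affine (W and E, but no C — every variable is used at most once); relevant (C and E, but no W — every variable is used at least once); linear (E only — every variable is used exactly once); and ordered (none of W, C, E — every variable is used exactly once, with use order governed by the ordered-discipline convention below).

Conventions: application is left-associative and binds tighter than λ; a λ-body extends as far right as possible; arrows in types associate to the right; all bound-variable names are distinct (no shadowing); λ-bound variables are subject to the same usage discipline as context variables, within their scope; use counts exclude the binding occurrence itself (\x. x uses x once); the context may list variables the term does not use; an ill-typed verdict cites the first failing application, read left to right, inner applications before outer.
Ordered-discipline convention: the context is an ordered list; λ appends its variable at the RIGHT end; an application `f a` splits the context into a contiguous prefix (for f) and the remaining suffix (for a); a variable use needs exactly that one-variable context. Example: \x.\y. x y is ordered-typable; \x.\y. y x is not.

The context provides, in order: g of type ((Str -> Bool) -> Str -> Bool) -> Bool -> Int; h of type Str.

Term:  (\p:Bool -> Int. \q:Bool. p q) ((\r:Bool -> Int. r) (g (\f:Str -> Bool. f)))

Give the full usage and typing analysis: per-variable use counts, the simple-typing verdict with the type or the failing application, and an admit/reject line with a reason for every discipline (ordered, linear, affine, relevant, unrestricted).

usage: g: 1×; h: 0×; p (bound): 1×; q (bound): 1×; r (bound): 1×; f (bound): 1×
uses in reading order: p, q, r, g, f
typing: well-typed at Bool -> Int
ordered ✗ (needs weakening: h unused)
linear ✗ (needs weakening: h unused)
affine ✓ (g, h, p, q, r, f: no repeats, contraction unneeded)
relevant ✗ (needs weakening: h unused)
unrestricted ✓ (type-checks (Bool -> Int) and nothing is barred)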